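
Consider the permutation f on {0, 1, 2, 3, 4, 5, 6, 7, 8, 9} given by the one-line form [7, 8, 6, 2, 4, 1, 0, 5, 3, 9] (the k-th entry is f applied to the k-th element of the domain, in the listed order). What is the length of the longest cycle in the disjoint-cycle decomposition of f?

Decomposing into disjoint cycles gives (0, 7, 5, 1, 8, 3, 2, 6); the longest has length 8.

8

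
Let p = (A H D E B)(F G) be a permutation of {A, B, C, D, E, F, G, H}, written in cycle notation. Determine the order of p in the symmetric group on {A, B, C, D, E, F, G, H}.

The disjoint cycles have lengths 5, 2, 1.
Since disjoint cycles commute, ord(p) = lcm(5, 2) = 10.

10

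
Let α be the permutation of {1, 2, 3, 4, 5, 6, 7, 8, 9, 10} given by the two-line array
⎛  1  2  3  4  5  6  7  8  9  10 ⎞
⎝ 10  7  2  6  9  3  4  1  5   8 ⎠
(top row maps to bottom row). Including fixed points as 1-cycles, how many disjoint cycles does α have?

The cycle decomposition is (1 10 8)(2 7 4 6 3)(5 9), which has 3 cycles (counting 1-cycles).

3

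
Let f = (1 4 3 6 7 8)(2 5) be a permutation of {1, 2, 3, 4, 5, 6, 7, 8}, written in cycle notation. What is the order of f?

6

The cycle type of f is (6, 2).
The order of f is the least common multiple of its cycle lengths: lcm(6, 2) = 6.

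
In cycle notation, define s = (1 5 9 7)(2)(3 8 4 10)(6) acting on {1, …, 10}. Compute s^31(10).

4

10 lies in the 4-cycle (3 8 4 10).
On a 4-cycle, s^4 is the identity, so s^31 = s^3 there (31 ≡ 3 mod 4).
Stepping 3 places around the cycle: 10 → 3 → 8 → 4.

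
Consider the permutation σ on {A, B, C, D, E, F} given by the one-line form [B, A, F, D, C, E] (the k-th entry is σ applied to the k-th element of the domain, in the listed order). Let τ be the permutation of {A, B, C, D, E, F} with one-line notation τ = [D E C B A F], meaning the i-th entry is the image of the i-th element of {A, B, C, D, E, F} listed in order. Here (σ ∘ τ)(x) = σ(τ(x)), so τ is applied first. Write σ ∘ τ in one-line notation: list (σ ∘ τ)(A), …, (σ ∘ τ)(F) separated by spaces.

D C F A B E

Chase each element through τ then σ: A → D → D; B → E → C; C → C → F; D → B → A; E → A → B; F → F → E.
Collecting the images, σ ∘ τ = [D C F A B E].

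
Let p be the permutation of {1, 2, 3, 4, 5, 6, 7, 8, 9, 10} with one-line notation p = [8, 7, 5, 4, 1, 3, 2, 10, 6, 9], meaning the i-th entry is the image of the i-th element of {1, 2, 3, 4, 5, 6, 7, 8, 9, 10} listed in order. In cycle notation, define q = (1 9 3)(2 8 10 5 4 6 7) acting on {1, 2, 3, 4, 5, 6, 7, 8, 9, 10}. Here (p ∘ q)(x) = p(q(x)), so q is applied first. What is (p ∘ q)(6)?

(p ∘ q)(6) = p(q(6)). q(6) = 7, then p(7) = 2. So (p ∘ q)(6) = 2.

2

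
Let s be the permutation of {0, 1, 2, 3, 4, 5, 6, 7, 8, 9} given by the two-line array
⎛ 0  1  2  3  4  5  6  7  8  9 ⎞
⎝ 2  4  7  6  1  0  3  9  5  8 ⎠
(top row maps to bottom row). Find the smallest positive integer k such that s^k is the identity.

The disjoint-cycle form of s has cycle lengths 6, 2, 2.
The order is lcm(6, 2, 2) = 6.

6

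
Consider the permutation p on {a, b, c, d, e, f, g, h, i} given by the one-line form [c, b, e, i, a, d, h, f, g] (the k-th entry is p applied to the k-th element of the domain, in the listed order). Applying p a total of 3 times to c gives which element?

Tracing c → e → … returns to c after 3 steps, so c lies in a 3-cycle (a c e).
On a 3-cycle, p^3 is the identity, so p^3 = p^0 there (3 ≡ 0 mod 3).
So p^3(c) = c.

c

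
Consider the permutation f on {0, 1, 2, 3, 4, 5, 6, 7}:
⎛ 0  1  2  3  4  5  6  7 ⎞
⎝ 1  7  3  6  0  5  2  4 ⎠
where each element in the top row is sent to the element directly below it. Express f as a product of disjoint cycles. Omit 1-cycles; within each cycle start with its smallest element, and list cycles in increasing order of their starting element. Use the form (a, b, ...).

Start at 0 and follow images: 0 → 1 → 7 → 4 → 0, giving the cycle (0, 1, 7, 4).
Continuing from each remaining unvisited element yields (0, 1, 7, 4)(2, 3, 6).

(0, 1, 7, 4)(2, 3, 6)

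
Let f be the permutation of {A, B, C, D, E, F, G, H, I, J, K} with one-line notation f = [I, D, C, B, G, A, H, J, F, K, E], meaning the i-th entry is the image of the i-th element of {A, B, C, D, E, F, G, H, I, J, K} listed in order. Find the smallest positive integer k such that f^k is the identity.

Writing f as disjoint cycles, the cycle lengths are 5, 3, 2, 1.
The order is lcm(5, 3, 2) = 30.

30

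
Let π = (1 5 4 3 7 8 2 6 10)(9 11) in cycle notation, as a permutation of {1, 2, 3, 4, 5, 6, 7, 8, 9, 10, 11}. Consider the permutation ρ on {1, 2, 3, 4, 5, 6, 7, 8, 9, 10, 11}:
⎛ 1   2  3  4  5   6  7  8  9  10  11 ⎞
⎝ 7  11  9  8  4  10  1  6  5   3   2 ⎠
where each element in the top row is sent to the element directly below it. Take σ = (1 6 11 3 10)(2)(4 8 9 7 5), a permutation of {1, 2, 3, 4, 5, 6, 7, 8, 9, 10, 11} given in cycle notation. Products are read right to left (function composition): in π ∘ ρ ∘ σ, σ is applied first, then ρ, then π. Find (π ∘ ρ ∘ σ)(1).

1

(π ∘ ρ ∘ σ)(1) = π(ρ(σ(1))). σ(1) = 6, then ρ(6) = 10, then π(10) = 1, so the result is 1.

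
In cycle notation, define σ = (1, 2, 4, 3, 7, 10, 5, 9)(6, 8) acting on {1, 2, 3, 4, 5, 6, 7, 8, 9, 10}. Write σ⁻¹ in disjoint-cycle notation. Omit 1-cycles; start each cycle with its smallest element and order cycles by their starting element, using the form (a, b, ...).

The inverse reverses each cycle.
After reversing and putting each cycle's least element first, σ⁻¹ = (1, 9, 5, 10, 7, 3, 4, 2)(6, 8).

(1, 9, 5, 10, 7, 3, 4, 2)(6, 8)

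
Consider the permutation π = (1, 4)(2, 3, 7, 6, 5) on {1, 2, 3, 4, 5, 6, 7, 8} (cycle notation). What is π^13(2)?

6

2 lies in the 5-cycle (2, 3, 7, 6, 5).
On a 5-cycle, π^5 is the identity, so π^13 = π^3 there (13 ≡ 3 mod 5).
Stepping 3 places around the cycle: 2 → 3 → 7 → 6.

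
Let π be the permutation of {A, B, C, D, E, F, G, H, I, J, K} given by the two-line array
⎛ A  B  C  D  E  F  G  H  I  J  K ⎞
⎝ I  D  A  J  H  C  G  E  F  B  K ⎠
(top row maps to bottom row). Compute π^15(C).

Tracing C → A → … returns to C after 4 steps, so C lies in a 4-cycle (A I F C).
Powers repeat with period 4 on this cycle, and 15 mod 4 = 3, so π^15(C) = π^3(C).
Stepping 3 places around the cycle: C → A → I → F.

F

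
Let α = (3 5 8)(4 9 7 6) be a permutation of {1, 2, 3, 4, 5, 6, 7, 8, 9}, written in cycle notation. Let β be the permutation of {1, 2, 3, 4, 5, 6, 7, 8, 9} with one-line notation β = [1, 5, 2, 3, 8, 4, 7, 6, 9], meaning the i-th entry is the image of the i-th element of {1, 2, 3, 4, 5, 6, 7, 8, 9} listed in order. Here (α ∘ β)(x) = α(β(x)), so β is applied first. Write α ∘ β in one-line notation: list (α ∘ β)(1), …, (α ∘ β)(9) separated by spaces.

(α ∘ β)(x) = α(β(x)). Computing each image: α(β(1)) = α(1) = 1, α(β(2)) = α(5) = 8, α(β(3)) = α(2) = 2, α(β(4)) = α(3) = 5, α(β(5)) = α(8) = 3, α(β(6)) = α(4) = 9, α(β(7)) = α(7) = 6, α(β(8)) = α(6) = 4, α(β(9)) = α(9) = 7.
Hence α ∘ β = [1 8 2 5 3 9 6 4 7].

1 8 2 5 3 9 6 4 7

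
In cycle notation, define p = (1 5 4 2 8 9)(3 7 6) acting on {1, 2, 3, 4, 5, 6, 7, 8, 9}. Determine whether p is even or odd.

odd

The cycle lengths are 6, 3.
A cycle of length ℓ contributes ℓ−1 transpositions, so p is a product of 5 + 2 = 7 transpositions — odd.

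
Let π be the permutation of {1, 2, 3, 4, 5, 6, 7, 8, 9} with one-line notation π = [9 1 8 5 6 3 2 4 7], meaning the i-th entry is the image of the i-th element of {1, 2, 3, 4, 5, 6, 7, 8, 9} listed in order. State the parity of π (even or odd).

odd

In disjoint-cycle form the cycle lengths are 5, 4.
A cycle of length ℓ contributes ℓ−1 transpositions, so π is a product of 4 + 3 = 7 transpositions — odd.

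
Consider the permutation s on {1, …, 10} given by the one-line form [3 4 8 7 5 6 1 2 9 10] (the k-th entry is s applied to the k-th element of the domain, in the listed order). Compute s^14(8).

Tracing 8 → 2 → … returns to 8 after 6 steps, so 8 lies in a 6-cycle (1, 3, 8, 2, 4, 7).
On a 6-cycle, s^6 is the identity, so s^14 = s^2 there (14 ≡ 2 mod 6).
Stepping 2 places around the cycle: 8 → 2 → 4.

4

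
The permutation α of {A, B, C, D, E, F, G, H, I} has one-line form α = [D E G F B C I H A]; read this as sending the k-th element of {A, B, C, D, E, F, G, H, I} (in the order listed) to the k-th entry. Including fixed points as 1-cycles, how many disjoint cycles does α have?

3

The cycle decomposition is (A, D, F, C, G, I)(B, E)(H), which has 3 cycles (counting 1-cycles).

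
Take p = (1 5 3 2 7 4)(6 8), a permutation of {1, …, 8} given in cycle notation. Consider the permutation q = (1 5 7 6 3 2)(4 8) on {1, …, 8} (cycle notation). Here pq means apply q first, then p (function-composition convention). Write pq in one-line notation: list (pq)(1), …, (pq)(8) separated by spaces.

3 5 7 6 4 2 8 1

For each element, apply q then p: 1 → 5 → 3; 2 → 1 → 5; 3 → 2 → 7; 4 → 8 → 6; 5 → 7 → 4; 6 → 3 → 2; 7 → 6 → 8; 8 → 4 → 1.
Collecting the images, pq = [3 5 7 6 4 2 8 1].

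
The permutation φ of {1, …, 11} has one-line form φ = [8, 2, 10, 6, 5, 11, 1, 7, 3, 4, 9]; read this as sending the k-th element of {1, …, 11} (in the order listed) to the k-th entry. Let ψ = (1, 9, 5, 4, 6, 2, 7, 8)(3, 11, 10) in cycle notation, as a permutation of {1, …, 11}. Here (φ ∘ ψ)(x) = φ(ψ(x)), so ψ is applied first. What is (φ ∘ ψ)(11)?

4

First apply ψ: ψ(11) = 10, then φ(10) = 4. Thus (φ ∘ ψ)(11) = 4.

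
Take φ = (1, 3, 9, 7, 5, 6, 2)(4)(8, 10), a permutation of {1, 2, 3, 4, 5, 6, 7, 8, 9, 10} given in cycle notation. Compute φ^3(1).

7

1 lies in the 7-cycle (1, 3, 9, 7, 5, 6, 2).
Advancing 3 steps from 1: 1 → 3 → 9 → 7.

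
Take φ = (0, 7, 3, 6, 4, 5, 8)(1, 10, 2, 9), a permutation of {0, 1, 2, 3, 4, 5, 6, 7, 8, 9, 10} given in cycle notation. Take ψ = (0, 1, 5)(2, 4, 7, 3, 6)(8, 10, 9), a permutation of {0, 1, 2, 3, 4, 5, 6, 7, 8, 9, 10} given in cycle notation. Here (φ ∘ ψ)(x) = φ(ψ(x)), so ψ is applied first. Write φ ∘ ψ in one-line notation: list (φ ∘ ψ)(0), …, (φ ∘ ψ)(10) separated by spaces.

Chase each element through ψ then φ: 0 → 1 → 10; 1 → 5 → 8; 2 → 4 → 5; 3 → 6 → 4; 4 → 7 → 3; 5 → 0 → 7; 6 → 2 → 9; 7 → 3 → 6; 8 → 10 → 2; 9 → 8 → 0; 10 → 9 → 1.
So φ ∘ ψ in one-line form is 10 8 5 4 3 7 9 6 2 0 1.

10 8 5 4 3 7 9 6 2 0 1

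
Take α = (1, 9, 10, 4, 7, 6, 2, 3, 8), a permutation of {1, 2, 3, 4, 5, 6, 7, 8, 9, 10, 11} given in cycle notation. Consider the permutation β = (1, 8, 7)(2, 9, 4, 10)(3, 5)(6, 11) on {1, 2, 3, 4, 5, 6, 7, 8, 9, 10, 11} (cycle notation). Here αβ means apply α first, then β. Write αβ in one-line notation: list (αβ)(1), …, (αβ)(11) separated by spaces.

4 5 7 1 3 9 11 8 2 10 6

Chase each element through α then β: 1 → 9 → 4; 2 → 3 → 5; 3 → 8 → 7; 4 → 7 → 1; 5 → 5 → 3; 6 → 2 → 9; 7 → 6 → 11; 8 → 1 → 8; 9 → 10 → 2; 10 → 4 → 10; 11 → 11 → 6.
Collecting the images, αβ = [4 5 7 1 3 9 11 8 2 10 6].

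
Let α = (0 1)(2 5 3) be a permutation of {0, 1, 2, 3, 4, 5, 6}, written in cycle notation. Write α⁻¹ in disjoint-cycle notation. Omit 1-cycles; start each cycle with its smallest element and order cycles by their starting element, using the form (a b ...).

If α sends a → b within a cycle, α⁻¹ sends b → a; equivalently, reverse each cycle.
Reversing each cycle of α and rotating so the smallest element leads gives (0 1)(2 3 5).

(0 1)(2 3 5)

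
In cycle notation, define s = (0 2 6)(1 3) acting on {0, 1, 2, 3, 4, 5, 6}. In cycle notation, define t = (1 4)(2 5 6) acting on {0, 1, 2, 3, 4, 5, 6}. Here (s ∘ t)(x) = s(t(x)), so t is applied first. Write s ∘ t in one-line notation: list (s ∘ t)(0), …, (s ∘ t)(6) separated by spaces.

For each element, apply t then s: 0 → 0 → 2; 1 → 4 → 4; 2 → 5 → 5; 3 → 3 → 1; 4 → 1 → 3; 5 → 6 → 0; 6 → 2 → 6.
Collecting the images, s ∘ t = [2 4 5 1 3 0 6].

2 4 5 1 3 0 6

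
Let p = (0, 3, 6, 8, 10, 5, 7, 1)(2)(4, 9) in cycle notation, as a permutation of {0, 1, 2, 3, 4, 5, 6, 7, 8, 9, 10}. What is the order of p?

8

The disjoint cycles have lengths 8, 2, 1.
The order of p is the least common multiple of its cycle lengths: lcm(8, 2) = 8.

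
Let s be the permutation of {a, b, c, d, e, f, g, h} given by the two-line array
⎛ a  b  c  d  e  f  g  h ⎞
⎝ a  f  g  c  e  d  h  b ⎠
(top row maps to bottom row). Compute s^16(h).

Tracing h → b → … returns to h after 6 steps, so h lies in a 6-cycle (b, f, d, c, g, h).
On a 6-cycle, s^6 is the identity, so s^16 = s^4 there (16 ≡ 4 mod 6).
Stepping 4 places around the cycle: h → b → f → d → c.

c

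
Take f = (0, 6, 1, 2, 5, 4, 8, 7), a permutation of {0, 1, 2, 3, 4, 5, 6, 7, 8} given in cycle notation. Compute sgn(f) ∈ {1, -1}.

-1

The cycle lengths are 8, 1.
A cycle of length ℓ contributes ℓ−1 transpositions, so f is a product of 7 transpositions — odd.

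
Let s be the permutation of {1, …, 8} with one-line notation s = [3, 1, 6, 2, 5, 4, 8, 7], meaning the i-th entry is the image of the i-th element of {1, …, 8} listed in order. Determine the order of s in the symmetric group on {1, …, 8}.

10

The disjoint-cycle form of s has cycle lengths 5, 2, 1.
Since disjoint cycles commute, ord(s) = lcm(5, 2) = 10.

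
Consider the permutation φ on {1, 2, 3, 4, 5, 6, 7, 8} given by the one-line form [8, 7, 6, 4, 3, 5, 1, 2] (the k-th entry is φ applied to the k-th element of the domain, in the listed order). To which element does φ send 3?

6

3 is element number 3 of the domain, and entry number 3 of the one-line form is 6, so φ(3) = 6.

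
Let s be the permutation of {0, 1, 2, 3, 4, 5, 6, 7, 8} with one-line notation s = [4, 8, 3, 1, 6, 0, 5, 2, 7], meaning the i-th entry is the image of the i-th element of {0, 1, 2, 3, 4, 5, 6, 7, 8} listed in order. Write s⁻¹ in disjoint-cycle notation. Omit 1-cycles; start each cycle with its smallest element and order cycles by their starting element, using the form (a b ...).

(0 5 6 4)(1 3 2 7 8)

The cycle decomposition of s is (0 4 6 5)(1 8 7 2 3).
The inverse reverses every cycle; in canonical form, s⁻¹ = (0 5 6 4)(1 3 2 7 8).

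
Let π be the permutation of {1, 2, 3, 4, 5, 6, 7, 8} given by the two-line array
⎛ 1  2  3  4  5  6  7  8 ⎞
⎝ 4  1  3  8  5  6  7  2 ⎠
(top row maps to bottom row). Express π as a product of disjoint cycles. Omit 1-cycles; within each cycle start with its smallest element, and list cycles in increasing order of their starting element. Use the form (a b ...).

Iterating π from 1 gives 1 → 4 → 8 → 2 → 1; that is the 4-cycle (1 4 8 2).
Repeating from the next unused element and collecting all non-trivial cycles gives (1 4 8 2).

(1 4 8 2)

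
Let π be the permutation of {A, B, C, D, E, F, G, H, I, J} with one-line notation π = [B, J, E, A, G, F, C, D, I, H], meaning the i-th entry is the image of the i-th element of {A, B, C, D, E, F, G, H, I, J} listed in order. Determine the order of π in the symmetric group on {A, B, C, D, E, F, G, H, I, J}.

15

Decomposing into disjoint cycles gives cycle lengths 5, 3, 1, 1.
The order of π is the least common multiple of its cycle lengths: lcm(5, 3) = 15.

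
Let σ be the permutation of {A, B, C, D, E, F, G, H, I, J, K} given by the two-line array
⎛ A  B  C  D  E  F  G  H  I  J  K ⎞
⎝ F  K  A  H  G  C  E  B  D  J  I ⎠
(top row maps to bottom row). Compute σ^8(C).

Tracing C → A → … returns to C after 3 steps, so C lies in a 3-cycle (A F C).
Powers repeat with period 3 on this cycle, and 8 mod 3 = 2, so σ^8(C) = σ^2(C).
Stepping 2 places around the cycle: C → A → F.

F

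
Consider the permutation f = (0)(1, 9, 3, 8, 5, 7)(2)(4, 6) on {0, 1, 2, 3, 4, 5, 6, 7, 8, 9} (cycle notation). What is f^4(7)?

7 lies in the 6-cycle (1, 9, 3, 8, 5, 7).
Stepping 4 places around the cycle: 7 → 1 → 9 → 3 → 8.

8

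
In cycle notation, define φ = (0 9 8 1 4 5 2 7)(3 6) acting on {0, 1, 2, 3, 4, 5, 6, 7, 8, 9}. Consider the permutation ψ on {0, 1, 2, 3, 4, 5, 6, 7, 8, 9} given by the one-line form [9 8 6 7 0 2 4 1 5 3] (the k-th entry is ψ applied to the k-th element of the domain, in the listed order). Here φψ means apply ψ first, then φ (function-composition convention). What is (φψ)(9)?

(φψ)(9) = φ(ψ(9)). ψ(9) = 3, then φ(3) = 6. So (φψ)(9) = 6.

6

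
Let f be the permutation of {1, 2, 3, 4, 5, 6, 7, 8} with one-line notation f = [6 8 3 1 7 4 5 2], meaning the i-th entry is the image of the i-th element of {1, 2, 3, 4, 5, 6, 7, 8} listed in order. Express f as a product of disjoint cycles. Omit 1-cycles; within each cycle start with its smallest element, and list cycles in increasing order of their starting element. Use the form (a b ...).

(1 6 4)(2 8)(5 7)

Iterating f from 1 gives 1 → 6 → 4 → 1; that is the 3-cycle (1 6 4).
Repeating from the next unused element and collecting all non-trivial cycles gives (1 6 4)(2 8)(5 7).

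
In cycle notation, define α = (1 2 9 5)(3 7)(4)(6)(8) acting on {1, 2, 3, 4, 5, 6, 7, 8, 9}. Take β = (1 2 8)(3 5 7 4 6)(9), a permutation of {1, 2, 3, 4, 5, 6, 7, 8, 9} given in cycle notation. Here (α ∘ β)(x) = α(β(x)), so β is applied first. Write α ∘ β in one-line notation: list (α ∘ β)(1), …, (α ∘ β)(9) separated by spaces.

9 8 1 6 3 7 4 2 5

(α ∘ β)(x) = α(β(x)). Computing each image: α(β(1)) = α(2) = 9, α(β(2)) = α(8) = 8, α(β(3)) = α(5) = 1, α(β(4)) = α(6) = 6, α(β(5)) = α(7) = 3, α(β(6)) = α(3) = 7, α(β(7)) = α(4) = 4, α(β(8)) = α(1) = 2, α(β(9)) = α(9) = 5.
Hence α ∘ β = [9 8 1 6 3 7 4 2 5].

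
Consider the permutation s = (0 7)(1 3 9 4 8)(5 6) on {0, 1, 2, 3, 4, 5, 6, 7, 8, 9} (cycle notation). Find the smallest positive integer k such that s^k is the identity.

The cycle type of s is (5, 2, 2, 1).
The order is lcm(5, 2, 2) = 10.

10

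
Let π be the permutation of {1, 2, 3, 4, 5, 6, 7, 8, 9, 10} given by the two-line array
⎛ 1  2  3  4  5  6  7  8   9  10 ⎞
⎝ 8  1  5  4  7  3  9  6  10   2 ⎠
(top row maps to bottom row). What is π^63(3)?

Tracing 3 → 5 → … returns to 3 after 9 steps, so 3 lies in a 9-cycle (1, 8, 6, 3, 5, 7, 9, 10, 2).
On a 9-cycle, π^9 is the identity, so π^63 = π^0 there (63 ≡ 0 mod 9).
So π^63(3) = 3.

3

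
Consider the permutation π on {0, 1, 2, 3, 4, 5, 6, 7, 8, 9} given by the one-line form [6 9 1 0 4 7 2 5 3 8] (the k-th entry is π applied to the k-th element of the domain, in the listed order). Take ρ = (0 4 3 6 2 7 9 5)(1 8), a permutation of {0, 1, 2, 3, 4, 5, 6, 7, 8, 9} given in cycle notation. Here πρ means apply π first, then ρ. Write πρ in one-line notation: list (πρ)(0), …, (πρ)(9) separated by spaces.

2 5 8 4 3 9 7 0 6 1

For each element, apply π then ρ: 0 → 6 → 2; 1 → 9 → 5; 2 → 1 → 8; 3 → 0 → 4; 4 → 4 → 3; 5 → 7 → 9; 6 → 2 → 7; 7 → 5 → 0; 8 → 3 → 6; 9 → 8 → 1.
Collecting the images, πρ = [2 5 8 4 3 9 7 0 6 1].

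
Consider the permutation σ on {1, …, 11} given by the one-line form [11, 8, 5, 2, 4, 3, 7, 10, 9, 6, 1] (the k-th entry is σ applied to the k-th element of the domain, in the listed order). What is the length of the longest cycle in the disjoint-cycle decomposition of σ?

7

Decomposing into disjoint cycles gives (1, 11)(2, 8, 10, 6, 3, 5, 4); the longest has length 7.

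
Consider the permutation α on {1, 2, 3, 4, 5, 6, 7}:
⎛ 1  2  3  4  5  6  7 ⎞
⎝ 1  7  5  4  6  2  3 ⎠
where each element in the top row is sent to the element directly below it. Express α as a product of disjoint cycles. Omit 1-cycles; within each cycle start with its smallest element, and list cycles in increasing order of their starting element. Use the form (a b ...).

(2 7 3 5 6)

Iterating α from 2 gives 2 → 7 → 3 → 5 → 6 → 2; that is the 5-cycle (2 7 3 5 6).
Repeating from the next unused element and collecting all non-trivial cycles gives (2 7 3 5 6).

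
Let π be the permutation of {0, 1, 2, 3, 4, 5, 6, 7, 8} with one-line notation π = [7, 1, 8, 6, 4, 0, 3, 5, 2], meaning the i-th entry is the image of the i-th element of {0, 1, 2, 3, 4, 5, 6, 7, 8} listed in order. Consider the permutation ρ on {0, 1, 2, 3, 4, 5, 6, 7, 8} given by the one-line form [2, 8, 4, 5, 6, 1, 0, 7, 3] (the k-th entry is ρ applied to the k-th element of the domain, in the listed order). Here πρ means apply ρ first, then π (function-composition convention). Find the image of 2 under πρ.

4

First apply ρ: ρ(2) = 4, then π(4) = 4. Thus (πρ)(2) = 4.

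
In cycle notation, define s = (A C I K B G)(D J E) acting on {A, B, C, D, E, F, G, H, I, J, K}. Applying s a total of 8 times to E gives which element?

J

E lies in the 3-cycle (D J E).
Powers repeat with period 3 on this cycle, and 8 mod 3 = 2, so s^8(E) = s^2(E).
Stepping 2 places around the cycle: E → D → J.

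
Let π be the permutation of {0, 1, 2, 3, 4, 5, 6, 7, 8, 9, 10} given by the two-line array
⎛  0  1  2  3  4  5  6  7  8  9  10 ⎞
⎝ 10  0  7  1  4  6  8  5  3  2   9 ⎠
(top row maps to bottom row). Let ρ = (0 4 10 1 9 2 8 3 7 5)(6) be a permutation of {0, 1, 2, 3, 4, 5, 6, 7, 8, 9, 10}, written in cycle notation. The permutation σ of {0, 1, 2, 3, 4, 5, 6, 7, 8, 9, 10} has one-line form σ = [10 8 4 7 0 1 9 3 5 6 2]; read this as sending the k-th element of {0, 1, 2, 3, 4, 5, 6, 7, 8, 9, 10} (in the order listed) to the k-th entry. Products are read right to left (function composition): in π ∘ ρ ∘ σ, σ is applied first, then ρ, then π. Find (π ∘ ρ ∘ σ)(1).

1

(π ∘ ρ ∘ σ)(1) = π(ρ(σ(1))). σ(1) = 8, then ρ(8) = 3, then π(3) = 1, so the result is 1.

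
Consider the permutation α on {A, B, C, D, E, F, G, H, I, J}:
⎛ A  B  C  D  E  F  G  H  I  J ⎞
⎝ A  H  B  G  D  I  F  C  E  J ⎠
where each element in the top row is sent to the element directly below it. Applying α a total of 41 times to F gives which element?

Tracing F → I → … returns to F after 5 steps, so F lies in a 5-cycle (D G F I E).
Since the cycle has length 5, α^41 acts on it the same as α^1 (41 mod 5 = 1).
Stepping 1 place around the cycle: F → I.

I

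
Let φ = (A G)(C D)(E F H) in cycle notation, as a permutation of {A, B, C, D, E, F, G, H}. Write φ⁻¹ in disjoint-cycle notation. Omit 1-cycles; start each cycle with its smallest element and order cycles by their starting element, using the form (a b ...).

If φ sends a → b within a cycle, φ⁻¹ sends b → a; equivalently, reverse each cycle.
Reversing each cycle of φ and rotating so the smallest element leads gives (A G)(C D)(E H F).

(A G)(C D)(E H F)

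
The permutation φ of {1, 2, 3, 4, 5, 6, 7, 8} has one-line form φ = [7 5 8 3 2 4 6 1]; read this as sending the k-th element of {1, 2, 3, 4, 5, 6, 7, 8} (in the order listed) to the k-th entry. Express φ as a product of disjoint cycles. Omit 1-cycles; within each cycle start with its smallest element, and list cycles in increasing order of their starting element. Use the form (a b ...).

Iterating φ from 1 gives 1 → 7 → 6 → 4 → 3 → 8 → 1; that is the 6-cycle (1 7 6 4 3 8).
Continuing from each remaining unvisited element yields (1 7 6 4 3 8)(2 5).

(1 7 6 4 3 8)(2 5)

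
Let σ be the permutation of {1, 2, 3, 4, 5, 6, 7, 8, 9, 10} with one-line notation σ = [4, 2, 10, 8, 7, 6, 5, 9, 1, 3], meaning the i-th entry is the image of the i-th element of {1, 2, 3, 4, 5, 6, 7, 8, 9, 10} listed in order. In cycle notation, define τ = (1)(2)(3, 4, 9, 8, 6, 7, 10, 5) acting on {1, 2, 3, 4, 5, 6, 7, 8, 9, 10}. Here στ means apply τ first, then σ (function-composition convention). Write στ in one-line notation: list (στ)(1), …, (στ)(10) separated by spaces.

4 2 8 1 10 5 3 6 9 7

Chase each element through τ then σ: 1 → 1 → 4; 2 → 2 → 2; 3 → 4 → 8; 4 → 9 → 1; 5 → 3 → 10; 6 → 7 → 5; 7 → 10 → 3; 8 → 6 → 6; 9 → 8 → 9; 10 → 5 → 7.
So στ in one-line form is 4 2 8 1 10 5 3 6 9 7.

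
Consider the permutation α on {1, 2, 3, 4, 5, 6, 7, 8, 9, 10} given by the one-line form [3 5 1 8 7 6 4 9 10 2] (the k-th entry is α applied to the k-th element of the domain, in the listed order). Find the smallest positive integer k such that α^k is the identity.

14

Decomposing into disjoint cycles gives cycle lengths 7, 2, 1.
The order of α is the least common multiple of its cycle lengths: lcm(7, 2) = 14.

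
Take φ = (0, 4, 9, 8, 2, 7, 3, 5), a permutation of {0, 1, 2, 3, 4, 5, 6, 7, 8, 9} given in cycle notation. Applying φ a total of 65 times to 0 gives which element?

4

0 lies in the 8-cycle (0, 4, 9, 8, 2, 7, 3, 5).
Since the cycle has length 8, φ^65 acts on it the same as φ^1 (65 mod 8 = 1).
Advancing 1 step from 0: 0 → 4.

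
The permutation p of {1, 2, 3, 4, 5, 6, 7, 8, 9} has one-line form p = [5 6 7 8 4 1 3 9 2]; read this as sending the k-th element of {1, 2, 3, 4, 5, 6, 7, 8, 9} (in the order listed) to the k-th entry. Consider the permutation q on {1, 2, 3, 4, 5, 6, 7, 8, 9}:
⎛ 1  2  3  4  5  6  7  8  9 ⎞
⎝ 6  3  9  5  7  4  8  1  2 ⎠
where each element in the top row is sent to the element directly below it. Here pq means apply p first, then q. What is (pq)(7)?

First apply p: p(7) = 3, then q(3) = 9. Thus (pq)(7) = 9.

9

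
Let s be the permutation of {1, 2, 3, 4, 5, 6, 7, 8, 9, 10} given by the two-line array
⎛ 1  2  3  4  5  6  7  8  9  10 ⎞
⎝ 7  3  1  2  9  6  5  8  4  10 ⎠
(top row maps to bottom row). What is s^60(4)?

Tracing 4 → 2 → … returns to 4 after 7 steps, so 4 lies in a 7-cycle (1, 7, 5, 9, 4, 2, 3).
Since the cycle has length 7, s^60 acts on it the same as s^4 (60 mod 7 = 4).
Stepping 4 places around the cycle: 4 → 2 → 3 → 1 → 7.

7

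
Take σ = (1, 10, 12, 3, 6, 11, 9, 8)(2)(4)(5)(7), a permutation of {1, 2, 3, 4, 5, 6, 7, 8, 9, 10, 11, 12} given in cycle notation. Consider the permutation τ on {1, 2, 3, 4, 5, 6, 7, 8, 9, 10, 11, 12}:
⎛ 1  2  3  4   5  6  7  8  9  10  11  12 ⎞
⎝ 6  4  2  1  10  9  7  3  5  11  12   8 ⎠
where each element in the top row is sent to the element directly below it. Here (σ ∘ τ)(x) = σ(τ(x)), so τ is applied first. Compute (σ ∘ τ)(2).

τ(2) = 4, then σ(4) = 4; composing gives (σ ∘ τ)(2) = 4.

4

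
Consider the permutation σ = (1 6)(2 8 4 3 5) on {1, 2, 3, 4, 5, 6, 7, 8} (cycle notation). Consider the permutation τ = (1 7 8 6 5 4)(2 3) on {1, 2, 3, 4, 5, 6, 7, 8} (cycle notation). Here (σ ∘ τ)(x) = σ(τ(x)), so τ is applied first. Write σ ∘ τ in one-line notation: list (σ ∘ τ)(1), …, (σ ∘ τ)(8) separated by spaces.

7 5 8 6 3 2 4 1

(σ ∘ τ)(x) = σ(τ(x)). Computing each image: σ(τ(1)) = σ(7) = 7, σ(τ(2)) = σ(3) = 5, σ(τ(3)) = σ(2) = 8, σ(τ(4)) = σ(1) = 6, σ(τ(5)) = σ(4) = 3, σ(τ(6)) = σ(5) = 2, σ(τ(7)) = σ(8) = 4, σ(τ(8)) = σ(6) = 1.
Hence σ ∘ τ = [7 5 8 6 3 2 4 1].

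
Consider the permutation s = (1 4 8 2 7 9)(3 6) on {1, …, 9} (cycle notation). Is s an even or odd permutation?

The cycle lengths are 6, 2, 1.
A cycle of length ℓ contributes ℓ−1 transpositions, so s is a product of 5 + 1 = 6 transpositions — even.

even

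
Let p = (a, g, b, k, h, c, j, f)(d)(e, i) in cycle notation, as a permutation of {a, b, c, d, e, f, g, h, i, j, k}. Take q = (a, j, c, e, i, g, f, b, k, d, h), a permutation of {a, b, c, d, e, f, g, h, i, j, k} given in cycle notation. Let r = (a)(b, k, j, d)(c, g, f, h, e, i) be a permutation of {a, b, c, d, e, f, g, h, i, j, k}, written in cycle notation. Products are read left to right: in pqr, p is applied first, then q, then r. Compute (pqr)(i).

c

Chase i: p(i) = e; q(e) = i; r(i) = c. Hence (pqr)(i) = c.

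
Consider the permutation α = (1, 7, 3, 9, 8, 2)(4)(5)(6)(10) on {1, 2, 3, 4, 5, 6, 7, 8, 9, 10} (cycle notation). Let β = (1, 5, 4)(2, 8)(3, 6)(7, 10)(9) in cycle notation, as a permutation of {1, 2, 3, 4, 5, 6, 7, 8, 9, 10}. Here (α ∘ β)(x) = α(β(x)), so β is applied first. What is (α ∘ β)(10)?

β(10) = 7, then α(7) = 3; composing gives (α ∘ β)(10) = 3.

3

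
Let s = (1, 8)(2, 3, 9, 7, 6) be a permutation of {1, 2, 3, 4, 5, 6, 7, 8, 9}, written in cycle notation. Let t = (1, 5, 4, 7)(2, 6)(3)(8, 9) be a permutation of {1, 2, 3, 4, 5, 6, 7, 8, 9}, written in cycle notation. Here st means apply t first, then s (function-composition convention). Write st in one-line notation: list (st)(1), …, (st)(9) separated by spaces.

5 2 9 6 4 3 8 7 1

(st)(x) = s(t(x)). Computing each image: s(t(1)) = s(5) = 5, s(t(2)) = s(6) = 2, s(t(3)) = s(3) = 9, s(t(4)) = s(7) = 6, s(t(5)) = s(4) = 4, s(t(6)) = s(2) = 3, s(t(7)) = s(1) = 8, s(t(8)) = s(9) = 7, s(t(9)) = s(8) = 1.
Hence st = [5 2 9 6 4 3 8 7 1].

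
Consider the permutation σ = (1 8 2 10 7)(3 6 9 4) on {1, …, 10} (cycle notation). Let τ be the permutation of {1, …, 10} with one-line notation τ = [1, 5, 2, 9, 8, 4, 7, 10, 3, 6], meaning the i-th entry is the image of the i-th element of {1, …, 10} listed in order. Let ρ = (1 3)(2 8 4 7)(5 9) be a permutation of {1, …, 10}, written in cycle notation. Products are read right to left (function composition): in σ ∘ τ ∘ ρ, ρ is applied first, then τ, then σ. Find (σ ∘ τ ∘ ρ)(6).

(σ ∘ τ ∘ ρ)(6) = σ(τ(ρ(6))). ρ(6) = 6, then τ(6) = 4, then σ(4) = 3, so the result is 3.

3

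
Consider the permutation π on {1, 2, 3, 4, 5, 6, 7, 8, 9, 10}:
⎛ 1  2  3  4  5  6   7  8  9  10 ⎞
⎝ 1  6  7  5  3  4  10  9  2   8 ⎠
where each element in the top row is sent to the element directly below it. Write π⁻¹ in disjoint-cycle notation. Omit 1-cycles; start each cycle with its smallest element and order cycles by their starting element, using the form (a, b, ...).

(2, 9, 8, 10, 7, 3, 5, 4, 6)

First write π in disjoint cycles: (2, 6, 4, 5, 3, 7, 10, 8, 9).
The inverse reverses every cycle; in canonical form, π⁻¹ = (2, 9, 8, 10, 7, 3, 5, 4, 6).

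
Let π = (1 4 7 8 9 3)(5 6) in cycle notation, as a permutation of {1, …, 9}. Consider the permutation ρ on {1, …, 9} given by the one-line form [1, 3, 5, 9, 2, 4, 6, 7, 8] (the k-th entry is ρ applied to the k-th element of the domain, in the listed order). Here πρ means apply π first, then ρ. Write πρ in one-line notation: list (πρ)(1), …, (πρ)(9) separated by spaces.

For each element, apply π then ρ: 1 → 4 → 9; 2 → 2 → 3; 3 → 1 → 1; 4 → 7 → 6; 5 → 6 → 4; 6 → 5 → 2; 7 → 8 → 7; 8 → 9 → 8; 9 → 3 → 5.
Collecting the images, πρ = [9 3 1 6 4 2 7 8 5].

9 3 1 6 4 2 7 8 5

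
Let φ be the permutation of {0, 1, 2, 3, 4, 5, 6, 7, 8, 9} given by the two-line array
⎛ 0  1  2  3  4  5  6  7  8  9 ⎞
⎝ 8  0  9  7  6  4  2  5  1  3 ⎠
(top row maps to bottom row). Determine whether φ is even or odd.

even

In disjoint-cycle form the cycle lengths are 7, 3.
A cycle is odd iff its length is even; φ has 0 even-length cycles, so sgn(φ) = (−1)^0 and φ is even.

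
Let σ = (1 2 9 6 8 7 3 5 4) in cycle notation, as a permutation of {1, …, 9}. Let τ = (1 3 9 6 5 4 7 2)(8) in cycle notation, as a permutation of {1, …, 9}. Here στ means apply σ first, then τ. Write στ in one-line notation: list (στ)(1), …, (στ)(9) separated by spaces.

1 6 4 3 7 8 9 2 5

(στ)(x) = τ(σ(x)). Computing each image: τ(σ(1)) = τ(2) = 1, τ(σ(2)) = τ(9) = 6, τ(σ(3)) = τ(5) = 4, τ(σ(4)) = τ(1) = 3, τ(σ(5)) = τ(4) = 7, τ(σ(6)) = τ(8) = 8, τ(σ(7)) = τ(3) = 9, τ(σ(8)) = τ(7) = 2, τ(σ(9)) = τ(6) = 5.
Hence στ = [1 6 4 3 7 8 9 2 5].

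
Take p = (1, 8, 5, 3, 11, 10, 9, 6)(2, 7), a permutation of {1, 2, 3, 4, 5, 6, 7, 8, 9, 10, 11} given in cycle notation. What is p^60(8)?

10

8 lies in the 8-cycle (1, 8, 5, 3, 11, 10, 9, 6).
On an 8-cycle, p^8 is the identity, so p^60 = p^4 there (60 ≡ 4 mod 8).
Stepping 4 places around the cycle: 8 → 5 → 3 → 11 → 10.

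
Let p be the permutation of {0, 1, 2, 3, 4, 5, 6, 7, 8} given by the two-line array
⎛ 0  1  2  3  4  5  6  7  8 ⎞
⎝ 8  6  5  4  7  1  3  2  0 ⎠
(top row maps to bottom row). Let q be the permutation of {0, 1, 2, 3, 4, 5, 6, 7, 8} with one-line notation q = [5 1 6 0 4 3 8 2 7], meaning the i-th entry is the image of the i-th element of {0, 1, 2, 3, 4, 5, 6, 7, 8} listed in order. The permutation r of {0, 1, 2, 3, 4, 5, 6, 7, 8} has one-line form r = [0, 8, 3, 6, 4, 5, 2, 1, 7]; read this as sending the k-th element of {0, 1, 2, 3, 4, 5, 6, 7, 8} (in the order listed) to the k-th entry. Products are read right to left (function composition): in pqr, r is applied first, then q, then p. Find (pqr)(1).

Apply the permutations in order: r(1) = 8, then q(8) = 7, then p(7) = 2. So (pqr)(1) = 2.

2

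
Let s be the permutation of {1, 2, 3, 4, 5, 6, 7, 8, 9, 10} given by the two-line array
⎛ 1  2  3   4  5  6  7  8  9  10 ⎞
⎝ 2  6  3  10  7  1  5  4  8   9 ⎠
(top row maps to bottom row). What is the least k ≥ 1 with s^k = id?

12

The disjoint-cycle form of s has cycle lengths 4, 3, 2, 1.
The order is lcm(4, 3, 2) = 12.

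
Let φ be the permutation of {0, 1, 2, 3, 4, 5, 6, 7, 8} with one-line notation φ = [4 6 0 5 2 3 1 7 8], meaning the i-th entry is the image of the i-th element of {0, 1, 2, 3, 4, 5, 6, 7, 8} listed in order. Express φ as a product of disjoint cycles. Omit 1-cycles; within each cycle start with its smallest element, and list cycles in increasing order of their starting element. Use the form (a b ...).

(0 4 2)(1 6)(3 5)

From 0: 0 → 4 → 2 → 0, closing the cycle (0 4 2).
Continuing from each remaining unvisited element yields (0 4 2)(1 6)(3 5).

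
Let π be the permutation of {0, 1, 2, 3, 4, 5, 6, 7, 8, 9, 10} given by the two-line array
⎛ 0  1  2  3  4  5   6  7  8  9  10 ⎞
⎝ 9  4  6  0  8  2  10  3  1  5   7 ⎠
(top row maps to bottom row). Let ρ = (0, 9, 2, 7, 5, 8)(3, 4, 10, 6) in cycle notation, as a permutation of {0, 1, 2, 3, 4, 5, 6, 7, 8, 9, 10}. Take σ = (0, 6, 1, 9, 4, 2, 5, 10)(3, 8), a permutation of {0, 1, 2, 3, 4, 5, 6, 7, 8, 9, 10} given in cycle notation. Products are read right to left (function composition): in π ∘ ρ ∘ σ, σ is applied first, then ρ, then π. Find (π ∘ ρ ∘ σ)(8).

Chase 8: σ(8) = 3; ρ(3) = 4; π(4) = 8. Hence (π ∘ ρ ∘ σ)(8) = 8.

8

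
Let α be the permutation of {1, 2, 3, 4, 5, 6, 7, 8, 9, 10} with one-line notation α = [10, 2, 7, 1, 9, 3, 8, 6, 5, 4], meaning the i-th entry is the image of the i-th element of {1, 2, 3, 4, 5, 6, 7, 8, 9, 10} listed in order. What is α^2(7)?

6

Tracing 7 → 8 → … returns to 7 after 4 steps, so 7 lies in a 4-cycle (3, 7, 8, 6).
Stepping 2 places around the cycle: 7 → 8 → 6.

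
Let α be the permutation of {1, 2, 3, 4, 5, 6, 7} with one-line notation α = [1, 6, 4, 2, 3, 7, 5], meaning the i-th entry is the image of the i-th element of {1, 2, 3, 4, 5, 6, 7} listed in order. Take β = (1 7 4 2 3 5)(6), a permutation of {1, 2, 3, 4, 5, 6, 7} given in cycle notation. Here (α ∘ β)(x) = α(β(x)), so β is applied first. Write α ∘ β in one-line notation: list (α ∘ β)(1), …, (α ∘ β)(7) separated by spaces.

5 4 3 6 1 7 2

Chase each element through β then α: 1 → 7 → 5; 2 → 3 → 4; 3 → 5 → 3; 4 → 2 → 6; 5 → 1 → 1; 6 → 6 → 7; 7 → 4 → 2.
So α ∘ β in one-line form is 5 4 3 6 1 7 2.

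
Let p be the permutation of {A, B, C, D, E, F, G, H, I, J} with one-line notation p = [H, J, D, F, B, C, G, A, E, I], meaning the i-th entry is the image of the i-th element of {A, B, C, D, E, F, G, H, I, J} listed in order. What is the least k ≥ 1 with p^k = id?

12

Decomposing into disjoint cycles gives cycle lengths 4, 3, 2, 1.
The order is lcm(4, 3, 2) = 12.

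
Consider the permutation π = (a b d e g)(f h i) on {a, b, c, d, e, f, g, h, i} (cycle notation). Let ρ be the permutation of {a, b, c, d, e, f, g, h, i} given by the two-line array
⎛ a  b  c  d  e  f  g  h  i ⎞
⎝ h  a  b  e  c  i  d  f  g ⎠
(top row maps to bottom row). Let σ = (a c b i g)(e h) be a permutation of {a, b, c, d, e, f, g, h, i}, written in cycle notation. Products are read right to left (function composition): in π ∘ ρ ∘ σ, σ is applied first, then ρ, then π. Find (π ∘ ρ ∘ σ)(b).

a

Apply the permutations in order: σ(b) = i, then ρ(i) = g, then π(g) = a. So (π ∘ ρ ∘ σ)(b) = a.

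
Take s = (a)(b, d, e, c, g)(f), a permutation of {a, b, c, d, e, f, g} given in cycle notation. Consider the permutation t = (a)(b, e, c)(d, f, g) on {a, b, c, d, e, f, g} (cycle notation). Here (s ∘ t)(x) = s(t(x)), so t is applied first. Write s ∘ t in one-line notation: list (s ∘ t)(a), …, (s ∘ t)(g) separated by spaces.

Chase each element through t then s: a → a → a; b → e → c; c → b → d; d → f → f; e → c → g; f → g → b; g → d → e.
Collecting the images, s ∘ t = [a c d f g b e].

a c d f g b e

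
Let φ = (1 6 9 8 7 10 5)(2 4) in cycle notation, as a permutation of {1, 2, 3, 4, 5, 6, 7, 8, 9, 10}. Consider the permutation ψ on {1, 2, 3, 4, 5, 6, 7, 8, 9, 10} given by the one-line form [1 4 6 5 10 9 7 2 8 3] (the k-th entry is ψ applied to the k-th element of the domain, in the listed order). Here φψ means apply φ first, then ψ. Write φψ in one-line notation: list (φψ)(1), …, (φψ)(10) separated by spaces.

(φψ)(x) = ψ(φ(x)). Computing each image: ψ(φ(1)) = ψ(6) = 9, ψ(φ(2)) = ψ(4) = 5, ψ(φ(3)) = ψ(3) = 6, ψ(φ(4)) = ψ(2) = 4, ψ(φ(5)) = ψ(1) = 1, ψ(φ(6)) = ψ(9) = 8, ψ(φ(7)) = ψ(10) = 3, ψ(φ(8)) = ψ(7) = 7, ψ(φ(9)) = ψ(8) = 2, ψ(φ(10)) = ψ(5) = 10.
Hence φψ = [9 5 6 4 1 8 3 7 2 10].

9 5 6 4 1 8 3 7 2 10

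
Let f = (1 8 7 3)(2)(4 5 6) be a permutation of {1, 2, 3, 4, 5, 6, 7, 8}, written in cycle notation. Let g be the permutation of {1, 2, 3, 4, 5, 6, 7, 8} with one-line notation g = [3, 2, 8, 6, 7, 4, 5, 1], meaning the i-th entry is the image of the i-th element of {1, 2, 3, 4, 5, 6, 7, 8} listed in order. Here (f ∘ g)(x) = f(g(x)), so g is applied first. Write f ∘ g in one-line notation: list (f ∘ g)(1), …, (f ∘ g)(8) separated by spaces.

Chase each element through g then f: 1 → 3 → 1; 2 → 2 → 2; 3 → 8 → 7; 4 → 6 → 4; 5 → 7 → 3; 6 → 4 → 5; 7 → 5 → 6; 8 → 1 → 8.
Collecting the images, f ∘ g = [1 2 7 4 3 5 6 8].

1 2 7 4 3 5 6 8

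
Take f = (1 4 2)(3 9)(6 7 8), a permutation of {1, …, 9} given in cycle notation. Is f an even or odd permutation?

The cycle lengths are 3, 3, 2, 1.
A cycle is odd iff its length is even; f has 1 even-length cycle, so sgn(f) = (−1)^1 and f is odd.

odd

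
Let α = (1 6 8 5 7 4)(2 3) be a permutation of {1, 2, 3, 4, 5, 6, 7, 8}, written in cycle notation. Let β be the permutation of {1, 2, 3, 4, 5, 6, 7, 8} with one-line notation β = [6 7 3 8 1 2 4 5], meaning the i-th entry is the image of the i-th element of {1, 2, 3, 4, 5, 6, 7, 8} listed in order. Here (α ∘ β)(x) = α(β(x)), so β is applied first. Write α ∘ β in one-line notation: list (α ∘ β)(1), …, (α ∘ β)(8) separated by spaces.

(α ∘ β)(x) = α(β(x)). Computing each image: α(β(1)) = α(6) = 8, α(β(2)) = α(7) = 4, α(β(3)) = α(3) = 2, α(β(4)) = α(8) = 5, α(β(5)) = α(1) = 6, α(β(6)) = α(2) = 3, α(β(7)) = α(4) = 1, α(β(8)) = α(5) = 7.
Hence α ∘ β = [8 4 2 5 6 3 1 7].

8 4 2 5 6 3 1 7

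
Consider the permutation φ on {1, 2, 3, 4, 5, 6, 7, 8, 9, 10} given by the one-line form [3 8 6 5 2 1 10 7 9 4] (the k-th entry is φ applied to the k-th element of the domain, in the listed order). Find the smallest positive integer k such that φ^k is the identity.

Writing φ as disjoint cycles, the cycle lengths are 6, 3, 1.
The order is lcm(6, 3) = 6.

6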